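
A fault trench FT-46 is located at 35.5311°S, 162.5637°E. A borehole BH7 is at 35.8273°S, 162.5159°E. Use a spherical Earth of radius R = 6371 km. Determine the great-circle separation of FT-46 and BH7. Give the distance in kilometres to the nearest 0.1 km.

33.2 km

Δφ = -0.2962°,  Δλ = -0.0478°
a = sin²(Δφ/2) + cos φ₁ cos φ₂ sin²(Δλ/2) = 0.000007
c = 2·arcsin(√a) = 0.005214 rad = 0.2987°
d = R·c = 6371 × 0.005214 = 33.2 km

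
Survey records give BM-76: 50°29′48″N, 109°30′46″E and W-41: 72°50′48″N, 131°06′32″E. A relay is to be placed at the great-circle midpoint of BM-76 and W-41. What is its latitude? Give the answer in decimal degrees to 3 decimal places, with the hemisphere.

62.039°N

BM-76: φ = +50.49667°, λ = +109.51278°
W-41: φ = +72.84667°, λ = +131.10889°
Bx = cos φ₂ cos Δλ = 0.274226,  By = cos φ₂ sin Δλ = 0.108552
φₘ = atan2(sin φ₁ + sin φ₂, √((cos φ₁ + Bx)² + By²)) = 62.03933°
λₘ = λ₁ + atan2(By, cos φ₁ + Bx) = 116.31276°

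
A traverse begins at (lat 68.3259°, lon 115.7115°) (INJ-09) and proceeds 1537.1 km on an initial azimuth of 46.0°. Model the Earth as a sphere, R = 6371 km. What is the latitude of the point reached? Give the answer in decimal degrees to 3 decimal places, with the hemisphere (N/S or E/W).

δ = d/R = 1537.1/6371 = 0.241265 rad
φ₂ = arcsin(sin φ₁ cos δ + cos φ₁ sin δ cos θ)
   = arcsin(0.92930·0.97104 + 0.36933·0.23893·0.69466) = 74.51128°
λ₂ = λ₁ + atan2(sin θ sin δ cos φ₁, cos δ − sin φ₁ sin φ₂) = 155.77237°

74.511°N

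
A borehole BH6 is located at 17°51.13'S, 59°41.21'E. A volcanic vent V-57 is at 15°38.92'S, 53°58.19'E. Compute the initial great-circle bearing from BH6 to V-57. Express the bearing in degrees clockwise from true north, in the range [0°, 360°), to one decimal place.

291.1°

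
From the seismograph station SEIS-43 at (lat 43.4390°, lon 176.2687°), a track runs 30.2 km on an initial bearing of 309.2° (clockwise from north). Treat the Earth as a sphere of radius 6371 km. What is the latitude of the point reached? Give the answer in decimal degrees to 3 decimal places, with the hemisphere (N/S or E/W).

43.610°N

δ = d/R = 30.2/6371 = 0.004740 rad
φ₂ = arcsin(sin φ₁ cos δ + cos φ₁ sin δ cos θ)
   = arcsin(0.68758·0.99999 + 0.72611·0.00474·0.63203) = 43.61029°
λ₂ = λ₁ + atan2(sin θ sin δ cos φ₁, cos δ − sin φ₁ sin φ₂) = 175.97801°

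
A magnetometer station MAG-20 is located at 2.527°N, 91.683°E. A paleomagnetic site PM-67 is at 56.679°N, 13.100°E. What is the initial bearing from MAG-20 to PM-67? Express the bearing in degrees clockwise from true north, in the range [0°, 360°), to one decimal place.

Δλ = -78.5830°
y = sin Δλ · cos φ₂ = -0.538459
x = cos φ₁ sin φ₂ − sin φ₁ cos φ₂ cos Δλ = 0.829999
θ = atan2(y, x) = -32.9734° → 327.0266° (mod 360°)

327.0°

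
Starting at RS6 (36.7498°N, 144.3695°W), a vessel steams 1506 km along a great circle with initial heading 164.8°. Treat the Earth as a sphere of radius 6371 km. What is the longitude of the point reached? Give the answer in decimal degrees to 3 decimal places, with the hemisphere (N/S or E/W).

δ = d/R = 1506/6371 = 0.236384 rad
φ₂ = arcsin(sin φ₁ cos δ + cos φ₁ sin δ cos θ)
   = arcsin(0.59832·0.97219 + 0.80126·0.23419·-0.96502) = 23.61587°
λ₂ = λ₁ + atan2(sin θ sin δ cos φ₁, cos δ − sin φ₁ sin φ₂) = -140.52700°

140.527°W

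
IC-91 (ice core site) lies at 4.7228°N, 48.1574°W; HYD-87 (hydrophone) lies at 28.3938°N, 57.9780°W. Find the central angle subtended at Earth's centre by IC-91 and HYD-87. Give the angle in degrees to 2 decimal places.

25.44°

Δφ = 23.6710°,  Δλ = -9.8206°
a = sin²(Δφ/2) + cos φ₁ cos φ₂ sin²(Δλ/2) = 0.048490
c = 2·arcsin(√a) = 0.444050 rad = 25.4422°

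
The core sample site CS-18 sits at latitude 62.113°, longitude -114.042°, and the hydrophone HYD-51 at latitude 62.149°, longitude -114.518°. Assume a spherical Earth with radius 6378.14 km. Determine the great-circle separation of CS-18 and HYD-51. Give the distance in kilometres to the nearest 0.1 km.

Δφ = 0.0360°,  Δλ = -0.4760°
a = sin²(Δφ/2) + cos φ₁ cos φ₂ sin²(Δλ/2) = 0.000004
c = 2·arcsin(√a) = 0.003934 rad = 0.2254°
d = R·c = 6378.14 × 0.003934 = 25.1 km

25.1 km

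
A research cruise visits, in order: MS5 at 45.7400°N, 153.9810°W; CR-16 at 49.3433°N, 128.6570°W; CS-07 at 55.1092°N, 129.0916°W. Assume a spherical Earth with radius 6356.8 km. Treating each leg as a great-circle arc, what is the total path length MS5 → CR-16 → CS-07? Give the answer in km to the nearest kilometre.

MS5→CR-16: c = 0.303397 rad, d = 1928.63 km
CR-16→CS-07: c = 0.100741 rad, d = 640.39 km
Total = 1928.63 + 640.39 = 2569.02 km

2569 km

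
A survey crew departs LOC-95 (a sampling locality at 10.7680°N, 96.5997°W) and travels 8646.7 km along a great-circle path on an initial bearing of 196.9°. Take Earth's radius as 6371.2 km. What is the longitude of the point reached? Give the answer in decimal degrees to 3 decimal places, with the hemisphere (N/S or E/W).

δ = d/R = 8646.7/6371.2 = 1.357154 rad
φ₂ = arcsin(sin φ₁ cos δ + cos φ₁ sin δ cos θ)
   = arcsin(0.18683·0.21202 + 0.98239·0.97727·-0.95681) = -61.51997°
λ₂ = λ₁ + atan2(sin θ sin δ cos φ₁, cos δ − sin φ₁ sin φ₂) = -133.16706°

133.167°W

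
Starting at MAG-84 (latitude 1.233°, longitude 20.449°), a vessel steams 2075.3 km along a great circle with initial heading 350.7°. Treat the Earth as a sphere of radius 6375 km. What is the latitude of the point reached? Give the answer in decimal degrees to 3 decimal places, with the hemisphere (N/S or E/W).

δ = d/R = 2075.3/6375 = 0.325537 rad
φ₂ = arcsin(sin φ₁ cos δ + cos φ₁ sin δ cos θ)
   = arcsin(0.02152·0.94748 + 0.99977·0.31982·0.98686) = 19.62905°
λ₂ = λ₁ + atan2(sin θ sin δ cos φ₁, cos δ − sin φ₁ sin φ₂) = 17.30345°

19.629°N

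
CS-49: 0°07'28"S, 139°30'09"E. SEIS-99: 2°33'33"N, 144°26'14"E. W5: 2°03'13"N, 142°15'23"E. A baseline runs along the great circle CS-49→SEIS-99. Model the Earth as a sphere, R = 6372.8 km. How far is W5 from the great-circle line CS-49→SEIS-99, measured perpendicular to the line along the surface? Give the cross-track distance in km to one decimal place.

66.3 km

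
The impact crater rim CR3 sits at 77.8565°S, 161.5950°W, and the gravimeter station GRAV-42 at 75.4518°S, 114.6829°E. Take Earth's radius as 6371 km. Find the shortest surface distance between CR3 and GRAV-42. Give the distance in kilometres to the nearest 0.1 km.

1980.8 km

Δφ = 2.4047°,  Δλ = -83.7221°
a = sin²(Δφ/2) + cos φ₁ cos φ₂ sin²(Δλ/2) = 0.023972
c = 2·arcsin(√a) = 0.310908 rad = 17.8137°
d = R·c = 6371 × 0.310908 = 1980.8 km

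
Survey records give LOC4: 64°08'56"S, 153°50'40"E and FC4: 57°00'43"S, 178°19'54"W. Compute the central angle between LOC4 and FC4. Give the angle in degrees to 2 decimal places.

LOC4: φ = -64.14889°, λ = +153.84444°
FC4: φ = -57.01194°, λ = -178.33167°
Δφ = 7.1369°,  Δλ = 27.8239°
a = sin²(Δφ/2) + cos φ₁ cos φ₂ sin²(Δλ/2) = 0.017598
c = 2·arcsin(√a) = 0.266096 rad = 15.2462°

15.25°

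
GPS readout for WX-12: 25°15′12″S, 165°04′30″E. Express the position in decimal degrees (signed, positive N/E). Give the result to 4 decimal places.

lat: 25.2533° S → -25.2533°
lon: 165.0750° E → +165.0750°

-25.2533°, +165.0750°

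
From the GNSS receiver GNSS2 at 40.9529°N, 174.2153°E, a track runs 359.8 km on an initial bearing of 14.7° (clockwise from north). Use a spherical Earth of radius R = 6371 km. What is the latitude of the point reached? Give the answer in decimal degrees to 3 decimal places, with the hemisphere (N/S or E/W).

δ = d/R = 359.8/6371 = 0.056475 rad
φ₂ = arcsin(sin φ₁ cos δ + cos φ₁ sin δ cos θ)
   = arcsin(0.65544·0.99841 + 0.75525·0.05644·0.96727) = 44.07727°
λ₂ = λ₁ + atan2(sin θ sin δ cos φ₁, cos δ − sin φ₁ sin φ₂) = 175.35772°

44.077°N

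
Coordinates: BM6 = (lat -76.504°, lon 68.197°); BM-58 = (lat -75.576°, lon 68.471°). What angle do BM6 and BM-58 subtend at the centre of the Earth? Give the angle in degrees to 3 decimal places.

0.930°

Δφ = 0.9280°,  Δλ = 0.2740°
a = sin²(Δφ/2) + cos φ₁ cos φ₂ sin²(Δλ/2) = 0.000066
c = 2·arcsin(√a) = 0.016238 rad = 0.9303°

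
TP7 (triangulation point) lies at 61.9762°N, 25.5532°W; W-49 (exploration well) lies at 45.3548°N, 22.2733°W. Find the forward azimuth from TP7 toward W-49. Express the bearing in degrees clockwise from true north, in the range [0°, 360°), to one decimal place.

172.0°

Δλ = 3.2799°
y = sin Δλ · cos φ₂ = 0.040205
x = cos φ₁ sin φ₂ − sin φ₁ cos φ₂ cos Δλ = -0.285030
θ = atan2(y, x) = 171.9711° → 171.9711° (mod 360°)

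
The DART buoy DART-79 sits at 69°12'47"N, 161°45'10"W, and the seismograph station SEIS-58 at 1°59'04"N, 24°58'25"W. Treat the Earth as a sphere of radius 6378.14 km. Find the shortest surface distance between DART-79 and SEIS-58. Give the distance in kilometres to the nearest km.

DART-79: φ = +69.21306°, λ = -161.75278°
SEIS-58: φ = +1.98444°, λ = -24.97361°
Δφ = -67.2286°,  Δλ = 136.7792°
a = sin²(Δφ/2) + cos φ₁ cos φ₂ sin²(Δλ/2) = 0.613044
c = 2·arcsin(√a) = 1.798857 rad = 103.0669°
d = R·c = 6378.14 × 1.798857 = 11473.4 km

11473 km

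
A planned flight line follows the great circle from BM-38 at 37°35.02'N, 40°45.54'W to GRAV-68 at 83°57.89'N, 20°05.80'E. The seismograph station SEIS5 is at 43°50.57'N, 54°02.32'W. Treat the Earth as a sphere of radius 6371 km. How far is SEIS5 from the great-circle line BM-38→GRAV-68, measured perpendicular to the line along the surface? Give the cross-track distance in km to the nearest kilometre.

BM-38: φ = +37.58367°, λ = -40.75900°
GRAV-68: φ = +83.96483°, λ = +20.09667°
SEIS5: φ = +43.84283°, λ = -54.03867°
δ₁₃ = central angle BM-38→SEIS5 = 0.206494 rad  (haversine)
θ₁₃ = bearing BM-38→SEIS5 = 306.095°,  θ₁₂ = bearing BM-38→GRAV-68 = 6.918°
dₓₜ = R·arcsin(sin δ₁₃ · sin(θ₁₃ − θ₁₂)) = 6371·arcsin(0.20503·sin(299.177°)) = -1146.686 km
|dₓₜ| = 1146.686 km

1147 km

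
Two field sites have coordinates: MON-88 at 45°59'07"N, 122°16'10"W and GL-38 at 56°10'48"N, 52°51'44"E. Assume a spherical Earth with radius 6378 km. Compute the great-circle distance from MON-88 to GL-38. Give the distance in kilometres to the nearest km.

8655 km

MON-88: φ = +45.98528°, λ = -122.26944°
GL-38: φ = +56.18000°, λ = +52.86222°
Δφ = 10.1947°,  Δλ = 175.1317°
a = sin²(Δφ/2) + cos φ₁ cos φ₂ sin²(Δλ/2) = 0.393936
c = 2·arcsin(√a) = 1.357045 rad = 77.7529°
d = R·c = 6378 × 1.357045 = 8655.2 km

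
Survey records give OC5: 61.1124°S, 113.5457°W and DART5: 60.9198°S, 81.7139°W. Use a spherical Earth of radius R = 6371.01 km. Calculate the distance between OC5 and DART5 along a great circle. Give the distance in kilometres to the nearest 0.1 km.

Δφ = 0.1926°,  Δλ = 31.8318°
a = sin²(Δφ/2) + cos φ₁ cos φ₂ sin²(Δλ/2) = 0.017660
c = 2·arcsin(√a) = 0.266568 rad = 15.2732°
d = R·c = 6371.01 × 0.266568 = 1698.3 km

1698.3 km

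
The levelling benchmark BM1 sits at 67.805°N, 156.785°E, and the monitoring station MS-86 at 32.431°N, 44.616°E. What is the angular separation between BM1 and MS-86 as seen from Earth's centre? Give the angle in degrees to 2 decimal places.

Δφ = -35.3740°,  Δλ = -112.1690°
a = sin²(Δφ/2) + cos φ₁ cos φ₂ sin²(Δλ/2) = 0.311883
c = 2·arcsin(√a) = 1.185068 rad = 67.8994°

67.90°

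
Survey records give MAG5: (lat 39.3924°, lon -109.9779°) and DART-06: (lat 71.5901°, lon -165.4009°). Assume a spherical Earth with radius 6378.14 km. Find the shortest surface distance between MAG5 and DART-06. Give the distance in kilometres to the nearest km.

4699 km

Δφ = 32.1977°,  Δλ = -55.4230°
a = sin²(Δφ/2) + cos φ₁ cos φ₂ sin²(Δλ/2) = 0.129670
c = 2·arcsin(√a) = 0.736745 rad = 42.2124°
d = R·c = 6378.14 × 0.736745 = 4699.1 km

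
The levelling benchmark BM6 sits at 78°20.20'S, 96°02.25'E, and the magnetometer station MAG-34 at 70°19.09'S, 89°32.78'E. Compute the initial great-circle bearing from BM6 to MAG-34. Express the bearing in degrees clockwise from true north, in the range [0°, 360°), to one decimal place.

BM6: φ = -78.33667°, λ = +96.03750°
MAG-34: φ = -70.31817°, λ = +89.54633°
Δλ = -6.4912°
y = sin Δλ · cos φ₂ = -0.038075
x = cos φ₁ sin φ₂ − sin φ₁ cos φ₂ cos Δλ = 0.137378
θ = atan2(y, x) = -15.4909° → 344.5091° (mod 360°)

344.5°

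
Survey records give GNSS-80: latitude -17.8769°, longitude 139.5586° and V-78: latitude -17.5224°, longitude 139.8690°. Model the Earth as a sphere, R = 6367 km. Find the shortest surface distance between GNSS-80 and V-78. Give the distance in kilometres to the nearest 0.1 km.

51.3 km

Δφ = 0.3545°,  Δλ = 0.3104°
a = sin²(Δφ/2) + cos φ₁ cos φ₂ sin²(Δλ/2) = 0.000016
c = 2·arcsin(√a) = 0.008057 rad = 0.4616°
d = R·c = 6367 × 0.008057 = 51.3 km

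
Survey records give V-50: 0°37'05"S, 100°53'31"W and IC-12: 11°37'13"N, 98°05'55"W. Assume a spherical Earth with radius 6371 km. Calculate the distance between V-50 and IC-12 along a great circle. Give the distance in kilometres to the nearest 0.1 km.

1395.4 km

V-50: φ = -0.61806°, λ = -100.89194°
IC-12: φ = +11.62028°, λ = -98.09861°
Δφ = 12.2383°,  Δλ = 2.7933°
a = sin²(Δφ/2) + cos φ₁ cos φ₂ sin²(Δλ/2) = 0.011945
c = 2·arcsin(√a) = 0.219021 rad = 12.5490°
d = R·c = 6371 × 0.219021 = 1395.4 km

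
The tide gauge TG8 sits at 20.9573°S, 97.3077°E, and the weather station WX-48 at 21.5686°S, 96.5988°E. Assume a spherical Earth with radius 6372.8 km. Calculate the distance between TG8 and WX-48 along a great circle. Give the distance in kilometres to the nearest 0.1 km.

100.1 km

Δφ = -0.6113°,  Δλ = -0.7089°
a = sin²(Δφ/2) + cos φ₁ cos φ₂ sin²(Δλ/2) = 0.000062
c = 2·arcsin(√a) = 0.015709 rad = 0.9001°
d = R·c = 6372.8 × 0.015709 = 100.1 km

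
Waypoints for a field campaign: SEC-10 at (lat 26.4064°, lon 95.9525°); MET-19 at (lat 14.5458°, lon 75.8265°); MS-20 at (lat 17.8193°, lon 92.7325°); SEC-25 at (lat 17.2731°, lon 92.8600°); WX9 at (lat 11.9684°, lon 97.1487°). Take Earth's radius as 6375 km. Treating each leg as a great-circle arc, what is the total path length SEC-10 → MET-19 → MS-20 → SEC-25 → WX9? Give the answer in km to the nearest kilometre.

5126 km

SEC-10→MET-19: c = 0.387880 rad, d = 2472.74 km
MET-19→MS-20: c = 0.288950 rad, d = 1842.06 km
MS-20→SEC-25: c = 0.009766 rad, d = 62.26 km
SEC-25→WX9: c = 0.117529 rad, d = 749.25 km
Total = 2472.74 + 1842.06 + 62.26 + 749.25 = 5126.30 km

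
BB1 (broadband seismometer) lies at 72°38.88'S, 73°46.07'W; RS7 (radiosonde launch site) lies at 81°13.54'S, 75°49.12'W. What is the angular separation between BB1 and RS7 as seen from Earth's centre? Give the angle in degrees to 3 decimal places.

8.589°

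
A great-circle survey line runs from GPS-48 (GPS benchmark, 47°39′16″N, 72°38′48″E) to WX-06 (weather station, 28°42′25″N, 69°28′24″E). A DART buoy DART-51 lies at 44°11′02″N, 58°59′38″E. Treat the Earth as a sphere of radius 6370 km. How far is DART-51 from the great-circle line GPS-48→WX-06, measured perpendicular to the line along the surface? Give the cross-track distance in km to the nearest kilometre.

1028 km

GPS-48: φ = +47.65444°, λ = +72.64667°
WX-06: φ = +28.70694°, λ = +69.47333°
DART-51: φ = +44.18389°, λ = +58.99389°
δ₁₃ = central angle GPS-48→DART-51 = 0.176199 rad  (haversine)
θ₁₃ = bearing GPS-48→DART-51 = 254.935°,  θ₁₂ = bearing GPS-48→WX-06 = 188.530°
dₓₜ = R·arcsin(sin δ₁₃ · sin(θ₁₃ − θ₁₂)) = 6370·arcsin(0.17529·sin(66.405°)) = 1027.689 km
|dₓₜ| = 1027.689 km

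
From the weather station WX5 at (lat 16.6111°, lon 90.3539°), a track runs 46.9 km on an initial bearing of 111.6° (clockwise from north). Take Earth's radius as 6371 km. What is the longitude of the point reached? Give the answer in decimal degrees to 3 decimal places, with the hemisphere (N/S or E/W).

90.763°E

δ = d/R = 46.9/6371 = 0.007361 rad
φ₂ = arcsin(sin φ₁ cos δ + cos φ₁ sin δ cos θ)
   = arcsin(0.28587·0.99997 + 0.95827·0.00736·-0.36812) = 16.45543°
λ₂ = λ₁ + atan2(sin θ sin δ cos φ₁, cos δ − sin φ₁ sin φ₂) = 90.76281°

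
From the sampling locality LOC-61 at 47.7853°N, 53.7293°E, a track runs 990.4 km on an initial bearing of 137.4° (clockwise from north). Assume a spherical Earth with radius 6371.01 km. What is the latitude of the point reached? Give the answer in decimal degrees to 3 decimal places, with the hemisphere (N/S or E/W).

40.929°N

δ = d/R = 990.4/6371.01 = 0.155454 rad
φ₂ = arcsin(sin φ₁ cos δ + cos φ₁ sin δ cos θ)
   = arcsin(0.74063·0.98794 + 0.67191·0.15483·-0.73610) = 40.92907°
λ₂ = λ₁ + atan2(sin θ sin δ cos φ₁, cos δ − sin φ₁ sin φ₂) = 61.70262°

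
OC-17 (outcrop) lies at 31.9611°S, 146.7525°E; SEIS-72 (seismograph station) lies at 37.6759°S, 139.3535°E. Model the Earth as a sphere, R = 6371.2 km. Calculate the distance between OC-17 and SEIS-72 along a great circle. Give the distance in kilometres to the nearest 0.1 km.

926.8 km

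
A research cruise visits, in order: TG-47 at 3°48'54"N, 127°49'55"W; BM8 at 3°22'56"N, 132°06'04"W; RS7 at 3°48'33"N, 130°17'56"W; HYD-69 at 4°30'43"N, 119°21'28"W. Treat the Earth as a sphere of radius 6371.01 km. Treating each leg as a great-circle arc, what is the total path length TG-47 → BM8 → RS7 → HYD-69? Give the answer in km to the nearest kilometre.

TG-47: φ = +3.81500°, λ = -127.83194°
BM8: φ = +3.38222°, λ = -132.10111°
RS7: φ = +3.80917°, λ = -130.29889°
HYD-69: φ = +4.51194°, λ = -119.35778°
TG-47→BM8: c = 0.074746 rad, d = 476.21 km
BM8→RS7: c = 0.032265 rad, d = 205.56 km
RS7→HYD-69: c = 0.190847 rad, d = 1215.89 km
Total = 476.21 + 205.56 + 1215.89 = 1897.66 km

1898 km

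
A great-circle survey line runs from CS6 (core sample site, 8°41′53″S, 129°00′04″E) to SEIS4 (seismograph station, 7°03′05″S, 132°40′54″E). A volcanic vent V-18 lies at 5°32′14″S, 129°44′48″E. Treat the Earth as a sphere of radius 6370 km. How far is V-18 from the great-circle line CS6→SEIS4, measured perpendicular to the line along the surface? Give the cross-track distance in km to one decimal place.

287.2 km

CS6: φ = -8.69806°, λ = +129.00111°
SEIS4: φ = -7.05139°, λ = +132.68167°
V-18: φ = -5.53722°, λ = +129.74667°
δ₁₃ = central angle CS6→V-18 = 0.056657 rad  (haversine)
θ₁₃ = bearing CS6→V-18 = 13.221°,  θ₁₂ = bearing CS6→SEIS4 = 65.954°
dₓₜ = R·arcsin(sin δ₁₃ · sin(θ₁₃ − θ₁₂)) = 6370·arcsin(0.05663·sin(-52.733°)) = -287.161 km
|dₓₜ| = 287.161 km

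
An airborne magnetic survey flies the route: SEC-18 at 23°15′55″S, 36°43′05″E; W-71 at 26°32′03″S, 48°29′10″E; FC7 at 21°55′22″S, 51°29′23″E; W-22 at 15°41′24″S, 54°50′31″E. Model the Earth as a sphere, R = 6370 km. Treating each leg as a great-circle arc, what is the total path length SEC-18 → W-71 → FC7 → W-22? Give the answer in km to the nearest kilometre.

2614 km

SEC-18: φ = -23.26528°, λ = +36.71806°
W-71: φ = -26.53417°, λ = +48.48611°
FC7: φ = -21.92278°, λ = +51.48972°
W-22: φ = -15.69000°, λ = +54.84194°
SEC-18→W-71: c = 0.194744 rad, d = 1240.52 km
W-71→FC7: c = 0.093600 rad, d = 596.23 km
FC7→W-22: c = 0.122053 rad, d = 777.47 km
Total = 1240.52 + 596.23 + 777.47 = 2614.23 km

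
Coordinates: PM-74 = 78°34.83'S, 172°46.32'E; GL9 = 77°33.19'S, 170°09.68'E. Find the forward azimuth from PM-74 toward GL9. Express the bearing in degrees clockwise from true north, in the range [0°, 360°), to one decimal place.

331.0°

PM-74: φ = -78.58050°, λ = +172.77200°
GL9: φ = -77.55317°, λ = +170.16133°
Δλ = -2.6107°
y = sin Δλ · cos φ₂ = -0.009817
x = cos φ₁ sin φ₂ − sin φ₁ cos φ₂ cos Δλ = 0.017710
θ = atan2(y, x) = -29.0011° → 330.9989° (mod 360°)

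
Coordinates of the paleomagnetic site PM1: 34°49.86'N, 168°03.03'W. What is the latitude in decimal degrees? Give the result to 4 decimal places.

34.8310°N

34° + 49.86′/60 = 34 + 0.83100 = 34.8310°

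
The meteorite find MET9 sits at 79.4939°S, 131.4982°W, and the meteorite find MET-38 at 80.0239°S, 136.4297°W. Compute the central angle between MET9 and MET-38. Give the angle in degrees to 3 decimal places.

1.024°

Δφ = -0.5300°,  Δλ = -4.9315°
a = sin²(Δφ/2) + cos φ₁ cos φ₂ sin²(Δλ/2) = 0.000080
c = 2·arcsin(√a) = 0.017873 rad = 1.0240°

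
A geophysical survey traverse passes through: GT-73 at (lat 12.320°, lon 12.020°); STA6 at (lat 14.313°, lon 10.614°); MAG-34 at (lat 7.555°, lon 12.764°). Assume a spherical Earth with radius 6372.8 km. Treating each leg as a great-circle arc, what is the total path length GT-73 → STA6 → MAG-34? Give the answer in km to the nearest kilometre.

GT-73→STA6: c = 0.042191 rad, d = 268.88 km
STA6→MAG-34: c = 0.123563 rad, d = 787.44 km
Total = 268.88 + 787.44 = 1056.32 km

1056 km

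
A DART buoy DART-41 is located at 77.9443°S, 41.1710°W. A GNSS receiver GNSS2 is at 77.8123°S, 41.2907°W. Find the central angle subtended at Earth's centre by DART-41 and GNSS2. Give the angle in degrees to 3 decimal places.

0.134°

Δφ = 0.1320°,  Δλ = -0.1197°
a = sin²(Δφ/2) + cos φ₁ cos φ₂ sin²(Δλ/2) = 0.000001
c = 2·arcsin(√a) = 0.002345 rad = 0.1344°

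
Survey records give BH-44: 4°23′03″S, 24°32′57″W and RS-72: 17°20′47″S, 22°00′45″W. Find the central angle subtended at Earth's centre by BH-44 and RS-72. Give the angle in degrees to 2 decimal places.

BH-44: φ = -4.38417°, λ = -24.54917°
RS-72: φ = -17.34639°, λ = -22.01250°
Δφ = -12.9622°,  Δλ = 2.5367°
a = sin²(Δφ/2) + cos φ₁ cos φ₂ sin²(Δλ/2) = 0.013207
c = 2·arcsin(√a) = 0.230354 rad = 13.1983°

13.20°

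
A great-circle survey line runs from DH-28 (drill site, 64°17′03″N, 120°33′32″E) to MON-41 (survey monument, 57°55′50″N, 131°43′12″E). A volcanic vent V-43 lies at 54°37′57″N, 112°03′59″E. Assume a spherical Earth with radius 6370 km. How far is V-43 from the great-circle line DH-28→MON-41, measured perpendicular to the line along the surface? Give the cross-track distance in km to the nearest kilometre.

1122 km

DH-28: φ = +64.28417°, λ = +120.55889°
MON-41: φ = +57.93056°, λ = +131.72000°
V-43: φ = +54.63250°, λ = +112.06639°
δ₁₃ = central angle DH-28→V-43 = 0.184155 rad  (haversine)
θ₁₃ = bearing DH-28→V-43 = 207.827°,  θ₁₂ = bearing DH-28→MON-41 = 134.676°
dₓₜ = R·arcsin(sin δ₁₃ · sin(θ₁₃ − θ₁₂)) = 6370·arcsin(0.18312·sin(73.152°)) = 1122.173 km
|dₓₜ| = 1122.173 km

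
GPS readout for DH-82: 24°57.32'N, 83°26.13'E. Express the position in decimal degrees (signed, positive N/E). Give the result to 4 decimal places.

lat: 24.9553° N → +24.9553°
lon: 83.4355° E → +83.4355°

+24.9553°, +83.4355°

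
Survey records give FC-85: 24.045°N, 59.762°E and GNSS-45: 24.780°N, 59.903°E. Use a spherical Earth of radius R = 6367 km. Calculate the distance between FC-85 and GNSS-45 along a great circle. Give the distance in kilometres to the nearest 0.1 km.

Δφ = 0.7350°,  Δλ = 0.1410°
a = sin²(Δφ/2) + cos φ₁ cos φ₂ sin²(Δλ/2) = 0.000042
c = 2·arcsin(√a) = 0.013022 rad = 0.7461°
d = R·c = 6367 × 0.013022 = 82.9 km

82.9 km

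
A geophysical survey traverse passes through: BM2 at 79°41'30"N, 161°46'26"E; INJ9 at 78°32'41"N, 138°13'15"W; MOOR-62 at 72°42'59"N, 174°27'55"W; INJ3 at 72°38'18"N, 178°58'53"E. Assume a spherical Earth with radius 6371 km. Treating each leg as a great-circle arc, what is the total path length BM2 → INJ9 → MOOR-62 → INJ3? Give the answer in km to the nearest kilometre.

BM2: φ = +79.69167°, λ = +161.77389°
INJ9: φ = +78.54472°, λ = -138.22083°
MOOR-62: φ = +72.71639°, λ = -174.46528°
INJ3: φ = +72.63833°, λ = +178.98139°
BM2→INJ9: c = 0.189878 rad, d = 1209.71 km
INJ9→MOOR-62: c = 0.182389 rad, d = 1162.00 km
MOOR-62→INJ3: c = 0.034066 rad, d = 217.04 km
Total = 1209.71 + 1162.00 + 217.04 = 2588.75 km

2589 km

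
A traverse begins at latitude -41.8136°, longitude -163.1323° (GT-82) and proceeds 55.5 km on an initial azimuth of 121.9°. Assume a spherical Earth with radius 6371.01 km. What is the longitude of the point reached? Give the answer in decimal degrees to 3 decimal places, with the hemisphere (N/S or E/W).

δ = d/R = 55.5/6371.01 = 0.008711 rad
φ₂ = arcsin(sin φ₁ cos δ + cos φ₁ sin δ cos θ)
   = arcsin(-0.66671·0.99996 + 0.74532·0.00871·-0.52844) = -42.07595°
λ₂ = λ₁ + atan2(sin θ sin δ cos φ₁, cos δ − sin φ₁ sin φ₂) = -162.56142°

162.561°W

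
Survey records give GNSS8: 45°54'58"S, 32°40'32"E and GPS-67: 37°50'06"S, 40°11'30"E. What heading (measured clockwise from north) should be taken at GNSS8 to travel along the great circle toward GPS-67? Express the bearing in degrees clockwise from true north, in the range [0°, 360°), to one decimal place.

37.3°

GNSS8: φ = -45.91611°, λ = +32.67556°
GPS-67: φ = -37.83500°, λ = +40.19167°
Δλ = 7.5161°
y = sin Δλ · cos φ₂ = 0.103307
x = cos φ₁ sin φ₂ − sin φ₁ cos φ₂ cos Δλ = 0.135701
θ = atan2(y, x) = 37.2816° → 37.2816° (mod 360°)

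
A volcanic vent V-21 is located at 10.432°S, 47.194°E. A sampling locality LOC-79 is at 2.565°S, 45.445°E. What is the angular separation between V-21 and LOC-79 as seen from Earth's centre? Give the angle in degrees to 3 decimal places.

Δφ = 7.8670°,  Δλ = -1.7490°
a = sin²(Δφ/2) + cos φ₁ cos φ₂ sin²(Δλ/2) = 0.004935
c = 2·arcsin(√a) = 0.140610 rad = 8.0563°

8.056°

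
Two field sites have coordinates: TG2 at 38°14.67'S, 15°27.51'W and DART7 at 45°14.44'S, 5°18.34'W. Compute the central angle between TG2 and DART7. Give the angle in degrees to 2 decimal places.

TG2: φ = -38.24450°, λ = -15.45850°
DART7: φ = -45.24067°, λ = -5.30567°
Δφ = -6.9962°,  Δλ = 10.1528°
a = sin²(Δφ/2) + cos φ₁ cos φ₂ sin²(Δλ/2) = 0.008053
c = 2·arcsin(√a) = 0.179714 rad = 10.2969°

10.30°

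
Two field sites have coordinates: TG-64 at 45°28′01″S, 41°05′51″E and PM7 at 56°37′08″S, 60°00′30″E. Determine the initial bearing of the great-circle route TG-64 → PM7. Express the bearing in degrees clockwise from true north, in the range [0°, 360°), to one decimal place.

TG-64: φ = -45.46694°, λ = +41.09750°
PM7: φ = -56.61889°, λ = +60.00833°
Δλ = 18.9108°
y = sin Δλ · cos φ₂ = 0.178320
x = cos φ₁ sin φ₂ − sin φ₁ cos φ₂ cos Δλ = -0.214582
θ = atan2(y, x) = 140.2731° → 140.2731° (mod 360°)

140.3°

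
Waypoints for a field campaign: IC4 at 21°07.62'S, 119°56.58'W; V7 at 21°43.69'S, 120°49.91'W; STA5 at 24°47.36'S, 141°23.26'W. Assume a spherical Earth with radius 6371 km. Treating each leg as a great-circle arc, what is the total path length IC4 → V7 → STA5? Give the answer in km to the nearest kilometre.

IC4: φ = -21.12700°, λ = -119.94300°
V7: φ = -21.72817°, λ = -120.83183°
STA5: φ = -24.78933°, λ = -141.38767°
IC4→V7: c = 0.017850 rad, d = 113.72 km
V7→STA5: c = 0.333577 rad, d = 2125.22 km
Total = 113.72 + 2125.22 = 2238.94 km

2239 km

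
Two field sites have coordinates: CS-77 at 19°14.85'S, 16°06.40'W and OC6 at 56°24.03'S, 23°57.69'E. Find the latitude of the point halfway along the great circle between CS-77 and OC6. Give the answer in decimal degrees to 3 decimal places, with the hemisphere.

CS-77: φ = -19.24750°, λ = -16.10667°
OC6: φ = -56.40050°, λ = +23.96150°
Bx = cos φ₂ cos Δλ = 0.423493,  By = cos φ₂ sin Δλ = 0.356213
φₘ = atan2(sin φ₁ + sin φ₂, √((cos φ₁ + Bx)² + By²)) = -39.44206°
λₘ = λ₁ + atan2(By, cos φ₁ + Bx) = -1.50744°

39.442°S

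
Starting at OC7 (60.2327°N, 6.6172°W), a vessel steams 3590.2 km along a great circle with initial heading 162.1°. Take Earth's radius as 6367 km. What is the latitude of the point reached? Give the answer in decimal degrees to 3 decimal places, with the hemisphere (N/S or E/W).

δ = d/R = 3590.2/6367 = 0.563876 rad
φ₂ = arcsin(sin φ₁ cos δ + cos φ₁ sin δ cos θ)
   = arcsin(0.86805·0.84519 + 0.49648·0.53447·-0.95159) = 28.76115°
λ₂ = λ₁ + atan2(sin θ sin δ cos φ₁, cos δ − sin φ₁ sin φ₂) = 4.18327°

28.761°N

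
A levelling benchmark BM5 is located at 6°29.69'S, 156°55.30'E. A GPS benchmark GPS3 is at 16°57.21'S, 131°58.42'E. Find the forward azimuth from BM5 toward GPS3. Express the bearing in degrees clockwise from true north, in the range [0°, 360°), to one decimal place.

BM5: φ = -6.49483°, λ = +156.92167°
GPS3: φ = -16.95350°, λ = +131.97367°
Δλ = -24.9480°
y = sin Δλ · cos φ₂ = -0.403465
x = cos φ₁ sin φ₂ − sin φ₁ cos φ₂ cos Δλ = -0.191622
θ = atan2(y, x) = -115.4049° → 244.5951° (mod 360°)

244.6°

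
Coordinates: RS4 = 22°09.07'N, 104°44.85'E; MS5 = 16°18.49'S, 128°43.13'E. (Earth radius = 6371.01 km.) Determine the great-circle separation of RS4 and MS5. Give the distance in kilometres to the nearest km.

5010 km

RS4: φ = +22.15117°, λ = +104.74750°
MS5: φ = -16.30817°, λ = +128.71883°
Δφ = -38.4593°,  Δλ = 23.9713°
a = sin²(Δφ/2) + cos φ₁ cos φ₂ sin²(Δλ/2) = 0.146811
c = 2·arcsin(√a) = 0.786427 rad = 45.0590°
d = R·c = 6371.01 × 0.786427 = 5010.3 km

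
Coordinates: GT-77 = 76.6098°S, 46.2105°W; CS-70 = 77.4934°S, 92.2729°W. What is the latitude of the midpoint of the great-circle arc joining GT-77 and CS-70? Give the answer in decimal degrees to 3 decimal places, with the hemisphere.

78.052°S

Bx = cos φ₂ cos Δλ = 0.150260,  By = cos φ₂ sin Δλ = -0.155938
φₘ = atan2(sin φ₁ + sin φ₂, √((cos φ₁ + Bx)² + By²)) = -78.05163°
λₘ = λ₁ + atan2(By, cos φ₁ + Bx) = -68.42486°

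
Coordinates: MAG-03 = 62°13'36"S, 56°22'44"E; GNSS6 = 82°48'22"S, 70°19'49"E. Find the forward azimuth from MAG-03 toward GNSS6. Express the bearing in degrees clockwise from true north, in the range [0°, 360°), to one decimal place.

MAG-03: φ = -62.22667°, λ = +56.37889°
GNSS6: φ = -82.80611°, λ = +70.33028°
Δλ = 13.9514°
y = sin Δλ · cos φ₂ = 0.030192
x = cos φ₁ sin φ₂ − sin φ₁ cos φ₂ cos Δλ = -0.354774
θ = atan2(y, x) = 175.1357° → 175.1357° (mod 360°)

175.1°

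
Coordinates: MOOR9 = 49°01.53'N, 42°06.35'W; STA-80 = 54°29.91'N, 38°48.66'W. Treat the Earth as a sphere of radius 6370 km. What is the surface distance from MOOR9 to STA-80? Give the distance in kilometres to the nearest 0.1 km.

649.2 km

MOOR9: φ = +49.02550°, λ = -42.10583°
STA-80: φ = +54.49850°, λ = -38.81100°
Δφ = 5.4730°,  Δλ = 3.2948°
a = sin²(Δφ/2) + cos φ₁ cos φ₂ sin²(Δλ/2) = 0.002594
c = 2·arcsin(√a) = 0.101909 rad = 5.8389°
d = R·c = 6370 × 0.101909 = 649.2 km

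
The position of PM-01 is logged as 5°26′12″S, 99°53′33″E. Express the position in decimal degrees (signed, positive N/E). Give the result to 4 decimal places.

-5.4367°, +99.8925°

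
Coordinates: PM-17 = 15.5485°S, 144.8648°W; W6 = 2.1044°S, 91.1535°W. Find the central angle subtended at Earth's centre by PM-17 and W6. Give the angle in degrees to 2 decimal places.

54.57°

Δφ = 13.4441°,  Δλ = 53.7113°
a = sin²(Δφ/2) + cos φ₁ cos φ₂ sin²(Δλ/2) = 0.210173
c = 2·arcsin(√a) = 0.952493 rad = 54.5738°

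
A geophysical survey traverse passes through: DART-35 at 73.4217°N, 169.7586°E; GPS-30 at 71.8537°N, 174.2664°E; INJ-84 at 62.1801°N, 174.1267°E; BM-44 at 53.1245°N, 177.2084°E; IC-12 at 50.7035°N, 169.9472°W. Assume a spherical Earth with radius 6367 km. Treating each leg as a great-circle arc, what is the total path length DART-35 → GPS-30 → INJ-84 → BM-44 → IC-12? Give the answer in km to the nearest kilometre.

DART-35→GPS-30: c = 0.036039 rad, d = 229.46 km
GPS-30→INJ-84: c = 0.168839 rad, d = 1075.00 km
INJ-84→BM-44: c = 0.160603 rad, d = 1022.56 km
BM-44→IC-12: c = 0.144364 rad, d = 919.17 km
Total = 229.46 + 1075.00 + 1022.56 + 919.17 = 3246.18 km

3246 km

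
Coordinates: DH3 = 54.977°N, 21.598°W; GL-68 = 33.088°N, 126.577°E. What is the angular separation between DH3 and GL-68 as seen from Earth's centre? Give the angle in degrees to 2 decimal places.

Δφ = -21.8890°,  Δλ = 148.1750°
a = sin²(Δφ/2) + cos φ₁ cos φ₂ sin²(Δλ/2) = 0.480739
c = 2·arcsin(√a) = 1.532265 rad = 87.7923°

87.79°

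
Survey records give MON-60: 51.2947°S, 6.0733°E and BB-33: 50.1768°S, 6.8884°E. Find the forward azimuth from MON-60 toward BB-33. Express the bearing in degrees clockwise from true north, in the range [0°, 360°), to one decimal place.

Δλ = 0.8151°
y = sin Δλ · cos φ₂ = 0.009110
x = cos φ₁ sin φ₂ − sin φ₁ cos φ₂ cos Δλ = 0.019459
θ = atan2(y, x) = 25.0881° → 25.0881° (mod 360°)

25.1°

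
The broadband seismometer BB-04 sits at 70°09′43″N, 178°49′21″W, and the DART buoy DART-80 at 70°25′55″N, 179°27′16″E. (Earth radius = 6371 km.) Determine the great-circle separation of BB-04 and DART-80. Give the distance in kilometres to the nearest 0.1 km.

71.2 km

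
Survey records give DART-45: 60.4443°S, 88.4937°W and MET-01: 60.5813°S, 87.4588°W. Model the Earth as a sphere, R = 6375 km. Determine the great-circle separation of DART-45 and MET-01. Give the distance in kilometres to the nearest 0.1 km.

58.7 km

Δφ = -0.1370°,  Δλ = 1.0349°
a = sin²(Δφ/2) + cos φ₁ cos φ₂ sin²(Δλ/2) = 0.000021
c = 2·arcsin(√a) = 0.009207 rad = 0.5275°
d = R·c = 6375 × 0.009207 = 58.7 km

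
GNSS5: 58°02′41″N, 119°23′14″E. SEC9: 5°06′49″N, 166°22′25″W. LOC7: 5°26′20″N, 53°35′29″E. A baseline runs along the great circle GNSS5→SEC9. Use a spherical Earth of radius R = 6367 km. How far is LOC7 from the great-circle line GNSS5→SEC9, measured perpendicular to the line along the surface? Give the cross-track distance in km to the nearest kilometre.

3048 km

GNSS5: φ = +58.04472°, λ = +119.38722°
SEC9: φ = +5.11361°, λ = -166.37361°
LOC7: φ = +5.43889°, λ = +53.59139°
δ₁₃ = central angle GNSS5→LOC7 = 1.269840 rad  (haversine)
θ₁₃ = bearing GNSS5→LOC7 = 251.937°,  θ₁₂ = bearing GNSS5→SEC9 = 100.772°
dₓₜ = R·arcsin(sin δ₁₃ · sin(θ₁₃ − θ₁₂)) = 6367·arcsin(0.95505·sin(151.165°)) = 3047.791 km
|dₓₜ| = 3047.791 km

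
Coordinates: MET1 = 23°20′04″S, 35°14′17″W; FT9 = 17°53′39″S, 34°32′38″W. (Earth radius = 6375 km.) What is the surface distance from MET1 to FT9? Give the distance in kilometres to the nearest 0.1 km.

609.6 km

MET1: φ = -23.33444°, λ = -35.23806°
FT9: φ = -17.89417°, λ = -34.54389°
Δφ = 5.4403°,  Δλ = 0.6942°
a = sin²(Δφ/2) + cos φ₁ cos φ₂ sin²(Δλ/2) = 0.002284
c = 2·arcsin(√a) = 0.095625 rad = 5.4789°
d = R·c = 6375 × 0.095625 = 609.6 km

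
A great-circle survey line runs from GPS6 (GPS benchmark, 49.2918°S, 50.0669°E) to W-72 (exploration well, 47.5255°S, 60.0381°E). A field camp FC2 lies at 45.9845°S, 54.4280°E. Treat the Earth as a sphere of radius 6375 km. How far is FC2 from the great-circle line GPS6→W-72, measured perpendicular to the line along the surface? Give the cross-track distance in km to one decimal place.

δ₁₃ = central angle GPS6→FC2 = 0.077190 rad  (haversine)
θ₁₃ = bearing GPS6→FC2 = 43.251°,  θ₁₂ = bearing GPS6→W-72 = 78.829°
dₓₜ = R·arcsin(sin δ₁₃ · sin(θ₁₃ − θ₁₂)) = 6375·arcsin(0.07711·sin(-35.577°)) = -286.109 km
|dₓₜ| = 286.109 km

286.1 km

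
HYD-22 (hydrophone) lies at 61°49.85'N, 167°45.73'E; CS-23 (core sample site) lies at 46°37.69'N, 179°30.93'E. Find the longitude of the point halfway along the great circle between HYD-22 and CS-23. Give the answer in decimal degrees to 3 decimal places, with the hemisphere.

HYD-22: φ = +61.83083°, λ = +167.76217°
CS-23: φ = +46.62817°, λ = +179.51550°
Bx = cos φ₂ cos Δλ = 0.672332,  By = cos φ₂ sin Δλ = 0.139886
φₘ = atan2(sin φ₁ + sin φ₂, √((cos φ₁ + Bx)² + By²)) = 54.36764°
λₘ = λ₁ + atan2(By, cos φ₁ + Bx) = 174.73111°

174.731°E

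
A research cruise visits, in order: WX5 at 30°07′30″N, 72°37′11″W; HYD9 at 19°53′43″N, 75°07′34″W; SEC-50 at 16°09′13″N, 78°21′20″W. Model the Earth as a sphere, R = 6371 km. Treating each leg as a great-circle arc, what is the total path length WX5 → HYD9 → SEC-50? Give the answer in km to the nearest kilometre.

WX5: φ = +30.12500°, λ = -72.61972°
HYD9: φ = +19.89528°, λ = -75.12611°
SEC-50: φ = +16.15361°, λ = -78.35556°
WX5→HYD9: c = 0.182871 rad, d = 1165.07 km
HYD9→SEC-50: c = 0.084475 rad, d = 538.19 km
Total = 1165.07 + 538.19 = 1703.26 km

1703 km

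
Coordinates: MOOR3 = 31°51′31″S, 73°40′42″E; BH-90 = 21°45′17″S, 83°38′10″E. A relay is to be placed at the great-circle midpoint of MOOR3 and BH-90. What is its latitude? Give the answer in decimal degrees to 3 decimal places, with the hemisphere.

26.894°S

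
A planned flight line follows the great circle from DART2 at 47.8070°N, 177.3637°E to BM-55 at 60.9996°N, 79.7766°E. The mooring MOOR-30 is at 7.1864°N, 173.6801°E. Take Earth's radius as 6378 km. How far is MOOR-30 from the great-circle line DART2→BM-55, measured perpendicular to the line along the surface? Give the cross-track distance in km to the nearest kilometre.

2926 km

δ₁₃ = central angle DART2→MOOR-30 = 0.711075 rad  (haversine)
θ₁₃ = bearing DART2→MOOR-30 = 185.605°,  θ₁₂ = bearing DART2→BM-55 = 322.875°
dₓₜ = R·arcsin(sin δ₁₃ · sin(θ₁₃ − θ₁₂)) = 6378·arcsin(0.65265·sin(-137.270°)) = -2926.087 km
|dₓₜ| = 2926.087 km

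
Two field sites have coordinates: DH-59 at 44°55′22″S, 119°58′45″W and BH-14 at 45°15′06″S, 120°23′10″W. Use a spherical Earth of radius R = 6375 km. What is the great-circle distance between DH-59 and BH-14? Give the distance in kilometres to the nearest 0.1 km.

DH-59: φ = -44.92278°, λ = -119.97917°
BH-14: φ = -45.25167°, λ = -120.38611°
Δφ = -0.3289°,  Δλ = -0.4069°
a = sin²(Δφ/2) + cos φ₁ cos φ₂ sin²(Δλ/2) = 0.000015
c = 2·arcsin(√a) = 0.007622 rad = 0.4367°
d = R·c = 6375 × 0.007622 = 48.6 km

48.6 km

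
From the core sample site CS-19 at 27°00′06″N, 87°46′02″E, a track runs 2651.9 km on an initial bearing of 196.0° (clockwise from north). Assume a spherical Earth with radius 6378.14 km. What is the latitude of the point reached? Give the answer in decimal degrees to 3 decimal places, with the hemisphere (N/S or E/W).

CS-19: φ = +27.00167°, λ = +87.76722°
δ = d/R = 2651.9/6378.14 = 0.415780 rad
φ₂ = arcsin(sin φ₁ cos δ + cos φ₁ sin δ cos θ)
   = arcsin(0.45402·0.91480 + 0.89099·0.40390·-0.96126) = 3.97958°
λ₂ = λ₁ + atan2(sin θ sin δ cos φ₁, cos δ − sin φ₁ sin φ₂) = 81.35967°

3.980°N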